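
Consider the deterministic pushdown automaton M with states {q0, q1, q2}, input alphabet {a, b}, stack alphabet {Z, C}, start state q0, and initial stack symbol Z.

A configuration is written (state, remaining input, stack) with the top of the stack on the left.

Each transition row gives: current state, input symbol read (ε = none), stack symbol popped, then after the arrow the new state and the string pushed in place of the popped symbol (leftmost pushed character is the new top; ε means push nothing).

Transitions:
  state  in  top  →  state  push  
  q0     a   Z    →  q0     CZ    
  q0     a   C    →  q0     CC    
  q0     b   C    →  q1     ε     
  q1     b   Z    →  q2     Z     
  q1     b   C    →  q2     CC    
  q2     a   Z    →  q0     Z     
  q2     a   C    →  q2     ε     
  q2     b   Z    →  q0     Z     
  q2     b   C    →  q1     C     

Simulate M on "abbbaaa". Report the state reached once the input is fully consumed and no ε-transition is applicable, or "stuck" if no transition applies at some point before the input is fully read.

(q0, abbbaaa, Z)
  read a, top Z: go to q0, push CZ → (q0, bbbaaa, CZ)
  read b, top C: go to q1, push ε → (q1, bbaaa, Z)
  read b, top Z: go to q2, push Z → (q2, baaa, Z)
  read b, top Z: go to q0, push Z → (q0, aaa, Z)
  read a, top Z: go to q0, push CZ → (q0, aa, CZ)
  read a, top C: go to q0, push CC → (q0, a, CCZ)
  read a, top C: go to q0, push CC → (q0, ε, CCCZ)
All input consumed; M is in state q0.

q0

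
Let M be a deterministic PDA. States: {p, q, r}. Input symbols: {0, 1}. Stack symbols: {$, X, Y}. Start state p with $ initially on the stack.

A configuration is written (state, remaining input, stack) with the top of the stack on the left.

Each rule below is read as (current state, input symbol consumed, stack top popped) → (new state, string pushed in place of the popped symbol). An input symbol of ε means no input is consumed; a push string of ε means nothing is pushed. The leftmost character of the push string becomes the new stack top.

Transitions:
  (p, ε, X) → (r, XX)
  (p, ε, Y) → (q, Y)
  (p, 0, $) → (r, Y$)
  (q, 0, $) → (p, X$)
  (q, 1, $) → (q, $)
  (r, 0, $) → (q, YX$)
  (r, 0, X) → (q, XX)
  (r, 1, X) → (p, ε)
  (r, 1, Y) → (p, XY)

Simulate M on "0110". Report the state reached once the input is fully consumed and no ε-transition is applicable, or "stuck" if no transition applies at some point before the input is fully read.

(p, 0110, $)
  read 0, top $: go to r, push Y$ → (r, 110, Y$)
  read 1, top Y: go to p, push XY → (p, 10, XY$)
  ε-move, top X: go to r, push XX → (r, 10, XXY$)
  read 1, top X: go to p, push ε → (p, 0, XY$)
  ε-move, top X: go to r, push XX → (r, 0, XXY$)
  read 0, top X: go to q, push XX → (q, ε, XXXY$)
All input consumed; M is in state q.

q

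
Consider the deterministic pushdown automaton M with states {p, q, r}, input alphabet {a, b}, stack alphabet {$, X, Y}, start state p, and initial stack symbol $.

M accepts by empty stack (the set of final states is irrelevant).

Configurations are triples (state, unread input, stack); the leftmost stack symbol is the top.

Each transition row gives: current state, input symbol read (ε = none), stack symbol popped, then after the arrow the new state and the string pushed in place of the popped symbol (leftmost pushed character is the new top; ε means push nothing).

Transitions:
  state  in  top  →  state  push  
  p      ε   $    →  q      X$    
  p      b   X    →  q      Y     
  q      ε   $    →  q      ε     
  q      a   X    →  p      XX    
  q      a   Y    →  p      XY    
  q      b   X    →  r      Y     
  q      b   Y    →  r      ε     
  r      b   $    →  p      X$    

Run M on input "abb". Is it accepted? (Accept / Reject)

Reject

(p, abb, $)
  ε-move, top $: go to q, push X$ → (q, abb, X$)
  read a, top X: go to p, push XX → (p, bb, XX$)
  read b, top X: go to q, push Y → (q, b, YX$)
  read b, top Y: go to r, push ε → (r, ε, X$)
All input consumed; stack is X$, not empty, and no further ε-move applies.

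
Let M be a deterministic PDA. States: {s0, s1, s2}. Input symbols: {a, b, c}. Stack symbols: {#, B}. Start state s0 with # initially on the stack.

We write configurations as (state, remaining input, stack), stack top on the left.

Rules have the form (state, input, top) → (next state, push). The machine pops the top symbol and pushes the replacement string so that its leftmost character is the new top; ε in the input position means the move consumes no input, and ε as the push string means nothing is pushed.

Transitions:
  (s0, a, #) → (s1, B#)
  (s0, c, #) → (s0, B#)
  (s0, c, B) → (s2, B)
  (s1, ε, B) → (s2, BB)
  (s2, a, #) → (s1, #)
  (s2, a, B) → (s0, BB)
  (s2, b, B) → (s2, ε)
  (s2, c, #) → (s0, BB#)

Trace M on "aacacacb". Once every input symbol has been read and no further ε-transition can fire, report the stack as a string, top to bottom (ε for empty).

(s0, aacacacb, #)
  read a, top #: go to s1, push B# → (s1, acacacb, B#)
  ε-move, top B: go to s2, push BB → (s2, acacacb, BB#)
  read a, top B: go to s0, push BB → (s0, cacacb, BBB#)
  read c, top B: go to s2, push B → (s2, acacb, BBB#)
  read a, top B: go to s0, push BB → (s0, cacb, BBBB#)
  read c, top B: go to s2, push B → (s2, acb, BBBB#)
  read a, top B: go to s0, push BB → (s0, cb, BBBBB#)
  read c, top B: go to s2, push B → (s2, b, BBBBB#)
  read b, top B: go to s2, push ε → (s2, ε, BBBB#)
All input consumed in state s2 with stack BBBB#.

BBBB#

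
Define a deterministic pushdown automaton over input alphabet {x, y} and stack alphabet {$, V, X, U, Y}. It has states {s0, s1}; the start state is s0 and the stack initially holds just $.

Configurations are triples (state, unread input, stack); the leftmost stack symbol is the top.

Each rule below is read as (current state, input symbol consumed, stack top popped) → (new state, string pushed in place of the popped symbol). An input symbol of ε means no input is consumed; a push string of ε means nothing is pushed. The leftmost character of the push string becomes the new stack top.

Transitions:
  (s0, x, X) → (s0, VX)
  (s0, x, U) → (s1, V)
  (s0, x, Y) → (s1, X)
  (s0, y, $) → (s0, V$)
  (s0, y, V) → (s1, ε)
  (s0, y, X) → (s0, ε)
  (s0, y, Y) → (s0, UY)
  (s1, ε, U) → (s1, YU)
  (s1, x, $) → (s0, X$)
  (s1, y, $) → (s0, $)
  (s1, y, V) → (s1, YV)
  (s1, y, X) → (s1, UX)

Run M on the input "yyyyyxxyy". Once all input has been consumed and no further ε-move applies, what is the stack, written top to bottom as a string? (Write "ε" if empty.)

(s0, yyyyyxxyy, $)
  read y, top $: go to s0, push V$ → (s0, yyyyxxyy, V$)
  read y, top V: go to s1, push ε → (s1, yyyxxyy, $)
  read y, top $: go to s0, push $ → (s0, yyxxyy, $)
  read y, top $: go to s0, push V$ → (s0, yxxyy, V$)
  read y, top V: go to s1, push ε → (s1, xxyy, $)
  read x, top $: go to s0, push X$ → (s0, xyy, X$)
  read x, top X: go to s0, push VX → (s0, yy, VX$)
  read y, top V: go to s1, push ε → (s1, y, X$)
  read y, top X: go to s1, push UX → (s1, ε, UX$)
  ε-move, top U: go to s1, push YU → (s1, ε, YUX$)
All input consumed in state s1 with stack YUX$.

YUX$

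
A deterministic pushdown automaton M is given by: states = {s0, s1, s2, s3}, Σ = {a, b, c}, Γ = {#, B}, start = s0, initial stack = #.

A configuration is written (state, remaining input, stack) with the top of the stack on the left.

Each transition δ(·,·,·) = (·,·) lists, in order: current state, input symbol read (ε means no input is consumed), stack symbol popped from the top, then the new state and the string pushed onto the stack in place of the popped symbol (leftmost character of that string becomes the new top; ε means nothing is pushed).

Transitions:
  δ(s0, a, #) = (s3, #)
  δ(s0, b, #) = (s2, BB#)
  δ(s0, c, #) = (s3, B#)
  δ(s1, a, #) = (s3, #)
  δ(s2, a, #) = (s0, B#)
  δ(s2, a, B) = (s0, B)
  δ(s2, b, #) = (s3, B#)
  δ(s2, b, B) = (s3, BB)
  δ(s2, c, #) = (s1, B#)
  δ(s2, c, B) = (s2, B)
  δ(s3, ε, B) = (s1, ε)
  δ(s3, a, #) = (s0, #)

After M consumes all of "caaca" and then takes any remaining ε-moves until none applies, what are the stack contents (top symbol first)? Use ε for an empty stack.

(s0, caaca, #)
  read c, top #: go to s3, push B# → (s3, aaca, B#)
  ε-move, top B: go to s1, push ε → (s1, aaca, #)
  read a, top #: go to s3, push # → (s3, aca, #)
  read a, top #: go to s0, push # → (s0, ca, #)
  read c, top #: go to s3, push B# → (s3, a, B#)
  ε-move, top B: go to s1, push ε → (s1, a, #)
  read a, top #: go to s3, push # → (s3, ε, #)
All input consumed in state s3 with stack #.

#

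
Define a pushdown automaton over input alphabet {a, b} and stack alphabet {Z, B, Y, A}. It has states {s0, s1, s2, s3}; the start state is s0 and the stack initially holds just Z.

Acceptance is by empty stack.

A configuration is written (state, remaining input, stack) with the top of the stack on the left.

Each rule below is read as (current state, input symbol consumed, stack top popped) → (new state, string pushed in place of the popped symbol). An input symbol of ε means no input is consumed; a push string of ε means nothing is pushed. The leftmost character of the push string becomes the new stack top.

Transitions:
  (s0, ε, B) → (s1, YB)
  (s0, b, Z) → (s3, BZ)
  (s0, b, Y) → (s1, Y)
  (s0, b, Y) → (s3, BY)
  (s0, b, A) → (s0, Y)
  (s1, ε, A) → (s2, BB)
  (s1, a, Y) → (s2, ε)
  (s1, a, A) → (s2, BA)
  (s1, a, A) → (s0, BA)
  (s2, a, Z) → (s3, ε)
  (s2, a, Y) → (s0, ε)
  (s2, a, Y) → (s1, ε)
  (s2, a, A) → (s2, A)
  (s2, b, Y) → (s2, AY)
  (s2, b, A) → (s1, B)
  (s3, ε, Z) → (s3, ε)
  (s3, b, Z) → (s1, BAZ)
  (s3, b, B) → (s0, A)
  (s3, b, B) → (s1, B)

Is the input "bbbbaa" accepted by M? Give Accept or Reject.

One accepting computation: (s0, bbbbaa, Z) ⊢ (s3, bbbaa, BZ) ⊢ (s0, bbaa, AZ) ⊢ (s0, baa, YZ) ⊢ (s1, aa, YZ) ⊢ (s2, a, Z) ⊢ (s3, ε, ε)
All input consumed and the stack is empty.

Accept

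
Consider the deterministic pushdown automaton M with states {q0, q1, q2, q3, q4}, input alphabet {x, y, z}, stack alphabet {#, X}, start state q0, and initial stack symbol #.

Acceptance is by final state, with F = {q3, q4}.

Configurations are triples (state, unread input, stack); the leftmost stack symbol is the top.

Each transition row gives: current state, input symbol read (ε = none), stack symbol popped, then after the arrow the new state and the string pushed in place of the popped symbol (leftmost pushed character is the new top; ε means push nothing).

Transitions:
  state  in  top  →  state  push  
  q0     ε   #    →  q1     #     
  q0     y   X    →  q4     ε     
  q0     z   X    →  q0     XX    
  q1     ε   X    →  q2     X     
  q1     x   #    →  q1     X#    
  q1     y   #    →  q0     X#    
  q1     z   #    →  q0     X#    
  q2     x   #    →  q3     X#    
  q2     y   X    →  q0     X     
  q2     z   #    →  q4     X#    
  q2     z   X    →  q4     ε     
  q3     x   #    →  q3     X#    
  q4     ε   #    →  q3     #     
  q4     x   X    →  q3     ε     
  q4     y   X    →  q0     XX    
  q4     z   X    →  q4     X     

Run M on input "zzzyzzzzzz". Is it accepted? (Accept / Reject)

(q0, zzzyzzzzzz, #) ⊢ (q1, zzzyzzzzzz, #) ⊢ (q0, zzyzzzzzz, X#) ⊢ (q0, zyzzzzzz, XX#) ⊢ (q0, yzzzzzz, XXX#) ⊢ (q4, zzzzzz, XX#) ⊢ (q4, zzzzz, XX#) ⊢ (q4, zzzz, XX#) ⊢ (q4, zzz, XX#) ⊢ (q4, zz, XX#) ⊢ (q4, z, XX#) ⊢ (q4, ε, XX#)
All input consumed; state q4 ∈ F.

Accept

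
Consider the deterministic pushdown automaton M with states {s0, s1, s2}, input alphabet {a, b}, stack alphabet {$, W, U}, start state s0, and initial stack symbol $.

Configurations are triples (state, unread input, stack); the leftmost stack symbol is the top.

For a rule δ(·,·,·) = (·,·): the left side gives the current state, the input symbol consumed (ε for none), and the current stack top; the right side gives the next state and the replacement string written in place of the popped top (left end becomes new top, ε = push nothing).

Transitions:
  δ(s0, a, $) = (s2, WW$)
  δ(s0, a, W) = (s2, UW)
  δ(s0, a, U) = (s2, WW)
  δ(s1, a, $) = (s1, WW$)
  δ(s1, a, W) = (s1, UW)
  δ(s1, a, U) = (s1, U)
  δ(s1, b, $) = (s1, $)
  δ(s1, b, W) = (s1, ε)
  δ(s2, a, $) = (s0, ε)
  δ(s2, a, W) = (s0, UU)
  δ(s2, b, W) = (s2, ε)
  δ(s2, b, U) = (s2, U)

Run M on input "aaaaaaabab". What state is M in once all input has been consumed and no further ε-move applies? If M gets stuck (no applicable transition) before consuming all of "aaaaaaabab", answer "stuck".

(s0, aaaaaaabab, $) ⊢ (s2, aaaaaabab, WW$) ⊢ (s0, aaaaabab, UUW$) ⊢ (s2, aaaabab, WWUW$) ⊢ (s0, aaabab, UUWUW$) ⊢ (s2, aabab, WWUWUW$) ⊢ (s0, abab, UUWUWUW$) ⊢ (s2, bab, WWUWUWUW$) ⊢ (s2, ab, WUWUWUW$) ⊢ (s0, b, UUUWUWUW$)
No transition for (s0, b, top U); M blocks with input b remaining.

stuck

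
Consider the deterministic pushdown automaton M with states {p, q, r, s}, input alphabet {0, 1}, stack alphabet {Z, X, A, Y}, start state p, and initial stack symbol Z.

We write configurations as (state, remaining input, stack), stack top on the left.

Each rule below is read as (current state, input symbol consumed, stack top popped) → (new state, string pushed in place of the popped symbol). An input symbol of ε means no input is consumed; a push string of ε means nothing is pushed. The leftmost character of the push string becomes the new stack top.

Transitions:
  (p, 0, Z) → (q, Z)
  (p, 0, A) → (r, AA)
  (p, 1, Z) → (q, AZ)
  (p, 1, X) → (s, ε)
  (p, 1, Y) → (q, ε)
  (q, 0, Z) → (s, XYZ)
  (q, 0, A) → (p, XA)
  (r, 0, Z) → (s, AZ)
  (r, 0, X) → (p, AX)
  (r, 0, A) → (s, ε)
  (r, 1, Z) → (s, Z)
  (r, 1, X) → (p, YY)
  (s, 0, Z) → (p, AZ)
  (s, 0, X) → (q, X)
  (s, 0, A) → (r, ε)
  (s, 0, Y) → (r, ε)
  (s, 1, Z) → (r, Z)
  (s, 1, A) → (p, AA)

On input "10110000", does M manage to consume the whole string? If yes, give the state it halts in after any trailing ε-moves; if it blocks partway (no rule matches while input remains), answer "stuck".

s

(p, 10110000, Z) ⊢ (q, 0110000, AZ) ⊢ (p, 110000, XAZ) ⊢ (s, 10000, AZ) ⊢ (p, 0000, AAZ) ⊢ (r, 000, AAAZ) ⊢ (s, 00, AAZ) ⊢ (r, 0, AZ) ⊢ (s, ε, Z)
All input consumed; M is in state s.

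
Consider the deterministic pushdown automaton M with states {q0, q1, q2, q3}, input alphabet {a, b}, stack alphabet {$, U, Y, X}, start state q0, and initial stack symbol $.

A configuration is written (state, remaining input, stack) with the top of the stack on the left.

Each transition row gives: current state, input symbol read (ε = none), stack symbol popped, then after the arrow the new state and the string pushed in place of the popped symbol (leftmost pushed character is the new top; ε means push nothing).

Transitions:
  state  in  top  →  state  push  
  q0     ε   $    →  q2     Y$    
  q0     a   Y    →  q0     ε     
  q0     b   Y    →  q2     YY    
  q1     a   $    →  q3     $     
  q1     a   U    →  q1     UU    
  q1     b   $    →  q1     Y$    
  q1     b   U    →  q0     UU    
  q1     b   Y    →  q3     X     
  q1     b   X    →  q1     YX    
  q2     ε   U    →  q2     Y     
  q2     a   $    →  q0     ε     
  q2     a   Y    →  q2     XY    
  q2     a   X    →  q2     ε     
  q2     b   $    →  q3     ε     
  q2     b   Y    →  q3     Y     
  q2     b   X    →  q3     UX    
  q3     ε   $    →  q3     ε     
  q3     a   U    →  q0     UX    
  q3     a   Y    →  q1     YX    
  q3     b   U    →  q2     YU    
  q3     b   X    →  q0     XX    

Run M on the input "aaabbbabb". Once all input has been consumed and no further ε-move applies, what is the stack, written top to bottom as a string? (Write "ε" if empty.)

XXXUXY$

(q0, aaabbbabb, $) ⊢ (q2, aaabbbabb, Y$) ⊢ (q2, aabbbabb, XY$) ⊢ (q2, abbbabb, Y$) ⊢ (q2, bbbabb, XY$) ⊢ (q3, bbabb, UXY$) ⊢ (q2, babb, YUXY$) ⊢ (q3, abb, YUXY$) ⊢ (q1, bb, YXUXY$) ⊢ (q3, b, XXUXY$) ⊢ (q0, ε, XXXUXY$)
All input consumed in state q0 with stack XXXUXY$.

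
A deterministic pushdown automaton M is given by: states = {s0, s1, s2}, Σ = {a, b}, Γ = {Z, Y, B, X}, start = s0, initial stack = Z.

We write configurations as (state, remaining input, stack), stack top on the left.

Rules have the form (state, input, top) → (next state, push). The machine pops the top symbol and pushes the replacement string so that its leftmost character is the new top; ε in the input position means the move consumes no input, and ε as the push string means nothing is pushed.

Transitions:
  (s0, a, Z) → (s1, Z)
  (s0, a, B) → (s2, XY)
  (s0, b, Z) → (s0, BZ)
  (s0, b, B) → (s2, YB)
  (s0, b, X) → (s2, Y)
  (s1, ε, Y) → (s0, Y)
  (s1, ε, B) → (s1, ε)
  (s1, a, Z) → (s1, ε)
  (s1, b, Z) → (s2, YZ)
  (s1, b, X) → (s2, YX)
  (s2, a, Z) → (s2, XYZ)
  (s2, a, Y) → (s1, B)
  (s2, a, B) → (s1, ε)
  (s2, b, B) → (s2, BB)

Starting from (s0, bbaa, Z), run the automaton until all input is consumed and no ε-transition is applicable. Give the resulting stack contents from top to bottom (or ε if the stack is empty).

ε

(s0, bbaa, Z) ⊢ (s0, baa, BZ) ⊢ (s2, aa, YBZ) ⊢ (s1, a, BBZ) ⊢ (s1, a, BZ) ⊢ (s1, a, Z) ⊢ (s1, ε, ε)
All input consumed in state s1 with stack ε.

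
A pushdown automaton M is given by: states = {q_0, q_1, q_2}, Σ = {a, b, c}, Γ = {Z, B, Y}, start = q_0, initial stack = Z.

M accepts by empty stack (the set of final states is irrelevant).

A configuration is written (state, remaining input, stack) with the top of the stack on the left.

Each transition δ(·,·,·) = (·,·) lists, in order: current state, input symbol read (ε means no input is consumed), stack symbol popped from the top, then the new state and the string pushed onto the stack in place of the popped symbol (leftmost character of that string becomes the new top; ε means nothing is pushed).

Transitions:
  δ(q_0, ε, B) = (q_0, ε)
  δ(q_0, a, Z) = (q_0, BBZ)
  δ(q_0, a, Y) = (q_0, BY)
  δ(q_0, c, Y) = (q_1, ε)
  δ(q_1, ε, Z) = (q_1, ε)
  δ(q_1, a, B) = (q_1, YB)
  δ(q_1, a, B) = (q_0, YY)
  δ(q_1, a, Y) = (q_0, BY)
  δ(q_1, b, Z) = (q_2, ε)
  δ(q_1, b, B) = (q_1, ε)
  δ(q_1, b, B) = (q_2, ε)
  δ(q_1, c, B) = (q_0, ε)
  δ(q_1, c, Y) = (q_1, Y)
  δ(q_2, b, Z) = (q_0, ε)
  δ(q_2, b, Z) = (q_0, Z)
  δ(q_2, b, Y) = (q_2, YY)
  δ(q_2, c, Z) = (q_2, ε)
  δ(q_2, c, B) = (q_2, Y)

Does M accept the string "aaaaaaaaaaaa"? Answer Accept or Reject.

No computation consumes all input and empties the stack.

Reject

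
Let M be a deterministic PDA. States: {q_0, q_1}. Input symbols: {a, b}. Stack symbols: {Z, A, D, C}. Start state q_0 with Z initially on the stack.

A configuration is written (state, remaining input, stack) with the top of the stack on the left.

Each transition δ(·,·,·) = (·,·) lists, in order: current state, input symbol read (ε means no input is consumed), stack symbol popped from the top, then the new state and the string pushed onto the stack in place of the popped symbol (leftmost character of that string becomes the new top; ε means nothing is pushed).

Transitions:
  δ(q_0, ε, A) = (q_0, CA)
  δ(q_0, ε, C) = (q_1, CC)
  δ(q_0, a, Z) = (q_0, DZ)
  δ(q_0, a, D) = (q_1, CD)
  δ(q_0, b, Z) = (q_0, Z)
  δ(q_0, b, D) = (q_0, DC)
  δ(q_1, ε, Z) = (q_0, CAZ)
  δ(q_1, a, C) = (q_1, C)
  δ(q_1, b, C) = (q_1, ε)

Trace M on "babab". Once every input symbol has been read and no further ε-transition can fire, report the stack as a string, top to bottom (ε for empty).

(q_0, babab, Z) ⊢ (q_0, abab, Z) ⊢ (q_0, bab, DZ) ⊢ (q_0, ab, DCZ) ⊢ (q_1, b, CDCZ) ⊢ (q_1, ε, DCZ)
All input consumed in state q_1 with stack DCZ.

DCZ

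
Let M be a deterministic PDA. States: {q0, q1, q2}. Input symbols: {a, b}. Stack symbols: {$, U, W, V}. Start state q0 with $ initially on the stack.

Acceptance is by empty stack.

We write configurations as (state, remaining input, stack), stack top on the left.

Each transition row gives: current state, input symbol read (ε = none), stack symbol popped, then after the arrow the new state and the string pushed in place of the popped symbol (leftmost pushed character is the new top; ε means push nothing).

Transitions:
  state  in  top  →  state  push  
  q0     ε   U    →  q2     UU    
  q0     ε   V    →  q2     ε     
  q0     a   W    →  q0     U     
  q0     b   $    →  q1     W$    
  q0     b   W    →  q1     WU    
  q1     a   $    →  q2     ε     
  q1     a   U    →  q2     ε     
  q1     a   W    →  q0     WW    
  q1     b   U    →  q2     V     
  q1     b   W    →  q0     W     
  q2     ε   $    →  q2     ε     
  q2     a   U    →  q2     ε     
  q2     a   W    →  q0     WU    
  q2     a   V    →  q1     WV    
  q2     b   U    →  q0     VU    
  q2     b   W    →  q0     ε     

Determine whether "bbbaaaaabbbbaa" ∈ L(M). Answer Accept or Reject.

Reject

(q0, bbbaaaaabbbbaa, $)
  read b, top $: go to q1, push W$ → (q1, bbaaaaabbbbaa, W$)
  read b, top W: go to q0, push W → (q0, baaaaabbbbaa, W$)
  read b, top W: go to q1, push WU → (q1, aaaaabbbbaa, WU$)
  read a, top W: go to q0, push WW → (q0, aaaabbbbaa, WWU$)
  read a, top W: go to q0, push U → (q0, aaabbbbaa, UWU$)
  ε-move, top U: go to q2, push UU → (q2, aaabbbbaa, UUWU$)
  read a, top U: go to q2, push ε → (q2, aabbbbaa, UWU$)
  read a, top U: go to q2, push ε → (q2, abbbbaa, WU$)
  read a, top W: go to q0, push WU → (q0, bbbbaa, WUU$)
  read b, top W: go to q1, push WU → (q1, bbbaa, WUUU$)
  read b, top W: go to q0, push W → (q0, bbaa, WUUU$)
  read b, top W: go to q1, push WU → (q1, baa, WUUUU$)
  read b, top W: go to q0, push W → (q0, aa, WUUUU$)
  read a, top W: go to q0, push U → (q0, a, UUUUU$)
  ε-move, top U: go to q2, push UU → (q2, a, UUUUUU$)
  read a, top U: go to q2, push ε → (q2, ε, UUUUU$)
All input consumed; stack is UUUUU$, not empty, and no further ε-move applies.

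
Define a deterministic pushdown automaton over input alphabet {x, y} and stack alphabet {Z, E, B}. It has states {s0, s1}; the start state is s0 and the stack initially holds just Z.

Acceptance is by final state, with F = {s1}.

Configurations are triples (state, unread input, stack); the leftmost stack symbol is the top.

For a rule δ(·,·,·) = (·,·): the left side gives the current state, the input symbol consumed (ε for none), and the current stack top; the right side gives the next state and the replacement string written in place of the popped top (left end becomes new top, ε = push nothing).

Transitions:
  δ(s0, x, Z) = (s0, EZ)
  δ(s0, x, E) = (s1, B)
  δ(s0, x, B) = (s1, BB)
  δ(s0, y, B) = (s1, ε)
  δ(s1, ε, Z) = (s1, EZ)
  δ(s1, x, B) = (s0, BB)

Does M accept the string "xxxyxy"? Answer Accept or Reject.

Accept

(s0, xxxyxy, Z)
  read x, top Z: go to s0, push EZ → (s0, xxyxy, EZ)
  read x, top E: go to s1, push B → (s1, xyxy, BZ)
  read x, top B: go to s0, push BB → (s0, yxy, BBZ)
  read y, top B: go to s1, push ε → (s1, xy, BZ)
  read x, top B: go to s0, push BB → (s0, y, BBZ)
  read y, top B: go to s1, push ε → (s1, ε, BZ)
All input consumed; state s1 ∈ F.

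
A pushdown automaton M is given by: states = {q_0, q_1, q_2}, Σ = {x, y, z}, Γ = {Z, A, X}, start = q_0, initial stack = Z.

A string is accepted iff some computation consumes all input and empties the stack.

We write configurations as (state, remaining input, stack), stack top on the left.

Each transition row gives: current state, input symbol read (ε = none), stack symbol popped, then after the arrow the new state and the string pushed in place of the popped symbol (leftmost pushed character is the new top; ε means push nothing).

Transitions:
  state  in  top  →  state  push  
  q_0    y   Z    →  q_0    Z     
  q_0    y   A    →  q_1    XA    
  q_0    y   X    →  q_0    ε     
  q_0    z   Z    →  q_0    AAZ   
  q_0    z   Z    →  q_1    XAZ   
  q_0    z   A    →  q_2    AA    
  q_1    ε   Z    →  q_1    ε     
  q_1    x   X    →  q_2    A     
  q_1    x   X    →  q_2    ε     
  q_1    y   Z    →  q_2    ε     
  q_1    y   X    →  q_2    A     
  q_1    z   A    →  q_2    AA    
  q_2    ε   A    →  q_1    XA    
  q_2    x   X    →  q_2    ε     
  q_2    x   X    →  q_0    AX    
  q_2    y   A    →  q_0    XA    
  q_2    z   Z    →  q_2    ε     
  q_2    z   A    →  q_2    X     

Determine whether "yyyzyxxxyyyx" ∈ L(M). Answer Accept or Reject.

Reject

No computation consumes all input and empties the stack.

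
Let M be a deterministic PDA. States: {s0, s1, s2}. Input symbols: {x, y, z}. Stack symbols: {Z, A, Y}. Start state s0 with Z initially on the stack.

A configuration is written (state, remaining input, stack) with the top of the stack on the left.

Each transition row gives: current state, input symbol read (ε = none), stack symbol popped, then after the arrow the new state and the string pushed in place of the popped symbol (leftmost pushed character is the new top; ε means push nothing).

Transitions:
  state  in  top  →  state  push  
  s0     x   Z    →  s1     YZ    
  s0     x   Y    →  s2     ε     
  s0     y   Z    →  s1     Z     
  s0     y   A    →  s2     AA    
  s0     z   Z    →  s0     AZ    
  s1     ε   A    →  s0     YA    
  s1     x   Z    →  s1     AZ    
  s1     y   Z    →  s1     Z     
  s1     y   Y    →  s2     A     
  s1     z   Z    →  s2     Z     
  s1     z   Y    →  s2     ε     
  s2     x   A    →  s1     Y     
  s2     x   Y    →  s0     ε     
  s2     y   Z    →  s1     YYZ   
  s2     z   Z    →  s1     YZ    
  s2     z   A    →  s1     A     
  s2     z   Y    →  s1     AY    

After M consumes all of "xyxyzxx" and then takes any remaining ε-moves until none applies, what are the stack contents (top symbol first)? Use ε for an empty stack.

(s0, xyxyzxx, Z)
  read x, top Z: go to s1, push YZ → (s1, yxyzxx, YZ)
  read y, top Y: go to s2, push A → (s2, xyzxx, AZ)
  read x, top A: go to s1, push Y → (s1, yzxx, YZ)
  read y, top Y: go to s2, push A → (s2, zxx, AZ)
  read z, top A: go to s1, push A → (s1, xx, AZ)
  ε-move, top A: go to s0, push YA → (s0, xx, YAZ)
  read x, top Y: go to s2, push ε → (s2, x, AZ)
  read x, top A: go to s1, push Y → (s1, ε, YZ)
All input consumed in state s1 with stack YZ.

YZ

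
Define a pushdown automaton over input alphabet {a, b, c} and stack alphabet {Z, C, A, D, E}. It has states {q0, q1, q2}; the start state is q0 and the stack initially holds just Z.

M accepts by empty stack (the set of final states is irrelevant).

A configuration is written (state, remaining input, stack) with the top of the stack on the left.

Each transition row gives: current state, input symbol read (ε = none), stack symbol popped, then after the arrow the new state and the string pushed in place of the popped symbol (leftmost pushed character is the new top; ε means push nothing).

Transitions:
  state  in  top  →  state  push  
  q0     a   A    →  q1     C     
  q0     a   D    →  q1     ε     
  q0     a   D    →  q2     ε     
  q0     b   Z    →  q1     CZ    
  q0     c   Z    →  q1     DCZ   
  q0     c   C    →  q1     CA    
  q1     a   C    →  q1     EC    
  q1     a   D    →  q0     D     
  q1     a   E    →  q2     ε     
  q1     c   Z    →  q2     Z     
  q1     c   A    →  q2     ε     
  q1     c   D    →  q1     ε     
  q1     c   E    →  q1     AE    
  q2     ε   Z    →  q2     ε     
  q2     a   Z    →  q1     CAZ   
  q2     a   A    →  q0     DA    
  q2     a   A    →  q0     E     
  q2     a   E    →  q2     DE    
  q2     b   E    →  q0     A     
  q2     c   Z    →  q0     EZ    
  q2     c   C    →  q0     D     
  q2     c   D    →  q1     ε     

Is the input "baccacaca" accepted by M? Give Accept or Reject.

One accepting computation: (q0, baccacaca, Z) ⊢ (q1, accacaca, CZ) ⊢ (q1, ccacaca, ECZ) ⊢ (q1, cacaca, AECZ) ⊢ (q2, acaca, ECZ) ⊢ (q2, caca, DECZ) ⊢ (q1, aca, ECZ) ⊢ (q2, ca, CZ) ⊢ (q0, a, DZ) ⊢ (q2, ε, Z) ⊢ (q2, ε, ε)
All input consumed and the stack is empty.

Accept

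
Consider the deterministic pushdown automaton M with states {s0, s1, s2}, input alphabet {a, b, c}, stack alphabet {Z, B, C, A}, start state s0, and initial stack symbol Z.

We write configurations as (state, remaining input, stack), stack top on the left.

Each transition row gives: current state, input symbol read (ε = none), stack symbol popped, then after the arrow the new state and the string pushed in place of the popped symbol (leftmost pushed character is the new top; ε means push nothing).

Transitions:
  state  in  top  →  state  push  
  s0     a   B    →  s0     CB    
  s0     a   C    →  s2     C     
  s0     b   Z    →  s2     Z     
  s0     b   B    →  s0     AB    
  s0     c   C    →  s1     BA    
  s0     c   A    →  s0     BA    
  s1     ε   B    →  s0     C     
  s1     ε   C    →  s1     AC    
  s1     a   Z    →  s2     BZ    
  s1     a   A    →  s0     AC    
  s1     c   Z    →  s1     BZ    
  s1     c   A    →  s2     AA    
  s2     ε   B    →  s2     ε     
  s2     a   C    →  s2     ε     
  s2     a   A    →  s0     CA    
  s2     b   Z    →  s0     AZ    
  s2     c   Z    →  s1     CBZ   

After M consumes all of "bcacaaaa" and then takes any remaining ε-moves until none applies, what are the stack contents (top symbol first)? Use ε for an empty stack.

CACCBZ

(s0, bcacaaaa, Z) ⊢ (s2, cacaaaa, Z) ⊢ (s1, acaaaa, CBZ) ⊢ (s1, acaaaa, ACBZ) ⊢ (s0, caaaa, ACCBZ) ⊢ (s0, aaaa, BACCBZ) ⊢ (s0, aaa, CBACCBZ) ⊢ (s2, aa, CBACCBZ) ⊢ (s2, a, BACCBZ) ⊢ (s2, a, ACCBZ) ⊢ (s0, ε, CACCBZ)
All input consumed in state s0 with stack CACCBZ.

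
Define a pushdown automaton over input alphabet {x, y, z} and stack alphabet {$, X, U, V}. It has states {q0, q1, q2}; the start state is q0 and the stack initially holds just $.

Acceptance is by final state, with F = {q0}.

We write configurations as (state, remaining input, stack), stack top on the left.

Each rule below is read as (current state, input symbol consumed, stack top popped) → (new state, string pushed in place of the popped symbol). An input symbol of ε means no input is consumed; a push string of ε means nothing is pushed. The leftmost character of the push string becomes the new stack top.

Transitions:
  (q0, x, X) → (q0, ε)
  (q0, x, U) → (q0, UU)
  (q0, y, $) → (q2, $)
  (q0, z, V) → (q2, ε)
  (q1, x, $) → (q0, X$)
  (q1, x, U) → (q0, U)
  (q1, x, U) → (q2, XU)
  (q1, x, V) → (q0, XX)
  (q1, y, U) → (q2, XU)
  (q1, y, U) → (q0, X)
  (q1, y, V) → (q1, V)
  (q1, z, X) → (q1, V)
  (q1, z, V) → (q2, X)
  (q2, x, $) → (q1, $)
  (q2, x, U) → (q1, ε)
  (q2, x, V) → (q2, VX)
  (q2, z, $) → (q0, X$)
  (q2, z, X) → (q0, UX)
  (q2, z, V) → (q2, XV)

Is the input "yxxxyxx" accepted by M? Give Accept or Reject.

Accept

One accepting computation: (q0, yxxxyxx, $) ⊢ (q2, xxxyxx, $) ⊢ (q1, xxyxx, $) ⊢ (q0, xyxx, X$) ⊢ (q0, yxx, $) ⊢ (q2, xx, $) ⊢ (q1, x, $) ⊢ (q0, ε, X$)
All input consumed and state q0 ∈ F.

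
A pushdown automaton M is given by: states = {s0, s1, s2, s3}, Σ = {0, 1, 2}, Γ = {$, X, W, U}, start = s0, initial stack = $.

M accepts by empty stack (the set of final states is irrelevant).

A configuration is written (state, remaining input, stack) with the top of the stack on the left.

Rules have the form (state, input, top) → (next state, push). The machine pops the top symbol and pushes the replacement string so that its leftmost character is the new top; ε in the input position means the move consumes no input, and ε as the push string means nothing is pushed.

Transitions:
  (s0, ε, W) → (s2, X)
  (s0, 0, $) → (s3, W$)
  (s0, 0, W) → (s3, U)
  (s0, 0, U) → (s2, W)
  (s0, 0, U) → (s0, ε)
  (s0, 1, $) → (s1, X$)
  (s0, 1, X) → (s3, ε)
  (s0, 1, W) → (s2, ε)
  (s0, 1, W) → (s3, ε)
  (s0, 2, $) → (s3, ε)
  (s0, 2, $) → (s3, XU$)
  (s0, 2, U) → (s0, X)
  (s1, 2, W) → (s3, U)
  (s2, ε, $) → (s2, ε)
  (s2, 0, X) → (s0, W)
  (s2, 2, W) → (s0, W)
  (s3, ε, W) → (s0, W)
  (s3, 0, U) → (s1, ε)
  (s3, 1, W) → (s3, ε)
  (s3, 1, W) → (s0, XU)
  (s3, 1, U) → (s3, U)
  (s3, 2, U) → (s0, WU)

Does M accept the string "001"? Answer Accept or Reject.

One accepting computation: (s0, 001, $) ⊢ (s3, 01, W$) ⊢ (s0, 01, W$) ⊢ (s2, 01, X$) ⊢ (s0, 1, W$) ⊢ (s2, ε, $) ⊢ (s2, ε, ε)
All input consumed and the stack is empty.

Accept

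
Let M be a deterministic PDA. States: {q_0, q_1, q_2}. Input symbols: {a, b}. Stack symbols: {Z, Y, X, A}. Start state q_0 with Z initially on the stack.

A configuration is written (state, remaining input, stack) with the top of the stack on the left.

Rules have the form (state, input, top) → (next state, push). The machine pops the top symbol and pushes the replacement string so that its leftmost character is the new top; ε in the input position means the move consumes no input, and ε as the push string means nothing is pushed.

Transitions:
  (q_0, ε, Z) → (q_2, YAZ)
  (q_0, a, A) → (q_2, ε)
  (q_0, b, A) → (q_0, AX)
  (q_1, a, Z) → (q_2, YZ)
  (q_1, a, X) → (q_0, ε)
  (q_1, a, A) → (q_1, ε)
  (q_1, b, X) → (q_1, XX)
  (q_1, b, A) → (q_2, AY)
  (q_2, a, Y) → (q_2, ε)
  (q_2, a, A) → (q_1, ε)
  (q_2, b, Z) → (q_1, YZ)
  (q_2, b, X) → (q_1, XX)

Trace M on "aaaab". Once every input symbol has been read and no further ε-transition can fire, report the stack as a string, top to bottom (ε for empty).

(q_0, aaaab, Z)
  ε-move, top Z: go to q_2, push YAZ → (q_2, aaaab, YAZ)
  read a, top Y: go to q_2, push ε → (q_2, aaab, AZ)
  read a, top A: go to q_1, push ε → (q_1, aab, Z)
  read a, top Z: go to q_2, push YZ → (q_2, ab, YZ)
  read a, top Y: go to q_2, push ε → (q_2, b, Z)
  read b, top Z: go to q_1, push YZ → (q_1, ε, YZ)
All input consumed in state q_1 with stack YZ.

YZ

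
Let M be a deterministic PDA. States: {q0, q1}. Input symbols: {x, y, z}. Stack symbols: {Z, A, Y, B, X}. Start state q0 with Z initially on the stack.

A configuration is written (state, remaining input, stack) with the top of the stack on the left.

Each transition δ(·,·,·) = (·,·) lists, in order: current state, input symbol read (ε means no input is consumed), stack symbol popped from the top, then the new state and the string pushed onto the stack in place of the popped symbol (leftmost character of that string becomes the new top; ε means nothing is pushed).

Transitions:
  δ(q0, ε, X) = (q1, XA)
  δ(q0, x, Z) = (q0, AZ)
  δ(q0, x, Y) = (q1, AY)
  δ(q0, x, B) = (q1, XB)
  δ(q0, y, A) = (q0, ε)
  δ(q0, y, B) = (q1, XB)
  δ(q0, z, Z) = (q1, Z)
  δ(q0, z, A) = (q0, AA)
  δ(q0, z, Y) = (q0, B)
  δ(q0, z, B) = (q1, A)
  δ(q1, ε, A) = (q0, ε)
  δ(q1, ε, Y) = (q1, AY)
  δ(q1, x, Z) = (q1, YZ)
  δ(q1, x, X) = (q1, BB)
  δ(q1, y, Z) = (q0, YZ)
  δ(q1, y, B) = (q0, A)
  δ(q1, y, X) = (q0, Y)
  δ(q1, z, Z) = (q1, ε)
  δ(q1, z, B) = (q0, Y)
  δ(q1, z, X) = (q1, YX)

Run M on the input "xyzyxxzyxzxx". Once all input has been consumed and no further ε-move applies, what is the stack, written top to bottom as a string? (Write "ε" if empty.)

(q0, xyzyxxzyxzxx, Z) ⊢ (q0, yzyxxzyxzxx, AZ) ⊢ (q0, zyxxzyxzxx, Z) ⊢ (q1, yxxzyxzxx, Z) ⊢ (q0, xxzyxzxx, YZ) ⊢ (q1, xzyxzxx, AYZ) ⊢ (q0, xzyxzxx, YZ) ⊢ (q1, zyxzxx, AYZ) ⊢ (q0, zyxzxx, YZ) ⊢ (q0, yxzxx, BZ) ⊢ (q1, xzxx, XBZ) ⊢ (q1, zxx, BBBZ) ⊢ (q0, xx, YBBZ) ⊢ (q1, x, AYBBZ) ⊢ (q0, x, YBBZ) ⊢ (q1, ε, AYBBZ) ⊢ (q0, ε, YBBZ)
All input consumed in state q0 with stack YBBZ.

YBBZ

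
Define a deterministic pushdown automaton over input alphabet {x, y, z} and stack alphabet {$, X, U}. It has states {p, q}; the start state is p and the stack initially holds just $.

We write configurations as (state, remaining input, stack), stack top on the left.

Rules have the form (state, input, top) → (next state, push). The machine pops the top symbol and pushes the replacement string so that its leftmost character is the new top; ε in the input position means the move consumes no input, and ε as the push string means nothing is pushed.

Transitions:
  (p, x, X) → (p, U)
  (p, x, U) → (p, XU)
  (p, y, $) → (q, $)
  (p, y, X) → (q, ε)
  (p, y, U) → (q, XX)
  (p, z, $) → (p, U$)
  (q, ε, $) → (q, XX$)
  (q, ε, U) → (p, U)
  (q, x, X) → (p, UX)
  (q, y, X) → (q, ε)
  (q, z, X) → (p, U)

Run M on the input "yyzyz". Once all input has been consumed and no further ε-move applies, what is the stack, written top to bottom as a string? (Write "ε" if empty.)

UX$

(p, yyzyz, $)
  read y, top $: go to q, push $ → (q, yzyz, $)
  ε-move, top $: go to q, push XX$ → (q, yzyz, XX$)
  read y, top X: go to q, push ε → (q, zyz, X$)
  read z, top X: go to p, push U → (p, yz, U$)
  read y, top U: go to q, push XX → (q, z, XX$)
  read z, top X: go to p, push U → (p, ε, UX$)
All input consumed in state p with stack UX$.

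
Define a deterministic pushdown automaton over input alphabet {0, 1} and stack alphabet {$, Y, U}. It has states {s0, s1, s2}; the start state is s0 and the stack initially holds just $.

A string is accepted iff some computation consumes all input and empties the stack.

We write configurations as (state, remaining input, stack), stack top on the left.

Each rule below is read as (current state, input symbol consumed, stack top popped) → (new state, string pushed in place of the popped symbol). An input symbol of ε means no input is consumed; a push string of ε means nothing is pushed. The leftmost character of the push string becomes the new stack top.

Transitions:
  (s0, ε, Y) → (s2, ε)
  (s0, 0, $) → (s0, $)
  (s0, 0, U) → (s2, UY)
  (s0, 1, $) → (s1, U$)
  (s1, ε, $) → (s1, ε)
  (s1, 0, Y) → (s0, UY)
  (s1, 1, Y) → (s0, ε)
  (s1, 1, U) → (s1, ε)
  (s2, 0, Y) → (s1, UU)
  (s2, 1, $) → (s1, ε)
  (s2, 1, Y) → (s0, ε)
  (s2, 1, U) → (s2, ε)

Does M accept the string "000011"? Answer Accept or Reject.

Accept

(s0, 000011, $)
  read 0, top $: go to s0, push $ → (s0, 00011, $)
  read 0, top $: go to s0, push $ → (s0, 0011, $)
  read 0, top $: go to s0, push $ → (s0, 011, $)
  read 0, top $: go to s0, push $ → (s0, 11, $)
  read 1, top $: go to s1, push U$ → (s1, 1, U$)
  read 1, top U: go to s1, push ε → (s1, ε, $)
  ε-move, top $: go to s1, push ε → (s1, ε, ε)
All input consumed and the stack is empty.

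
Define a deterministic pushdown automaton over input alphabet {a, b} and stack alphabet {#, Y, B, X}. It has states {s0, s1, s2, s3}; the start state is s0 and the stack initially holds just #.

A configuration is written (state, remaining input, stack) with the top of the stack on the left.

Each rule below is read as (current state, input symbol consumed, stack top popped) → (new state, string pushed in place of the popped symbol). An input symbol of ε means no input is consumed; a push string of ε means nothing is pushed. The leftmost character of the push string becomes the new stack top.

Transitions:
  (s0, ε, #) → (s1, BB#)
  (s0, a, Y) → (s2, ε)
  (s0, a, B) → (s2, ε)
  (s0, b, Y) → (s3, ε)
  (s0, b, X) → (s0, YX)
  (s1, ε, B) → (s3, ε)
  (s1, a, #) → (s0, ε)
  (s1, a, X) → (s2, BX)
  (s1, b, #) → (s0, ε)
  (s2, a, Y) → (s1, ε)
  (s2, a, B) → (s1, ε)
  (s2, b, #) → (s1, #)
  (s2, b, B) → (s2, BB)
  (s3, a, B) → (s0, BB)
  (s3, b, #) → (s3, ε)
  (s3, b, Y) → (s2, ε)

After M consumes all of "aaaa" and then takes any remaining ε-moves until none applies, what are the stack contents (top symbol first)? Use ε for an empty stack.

(s0, aaaa, #)
  ε-move, top #: go to s1, push BB# → (s1, aaaa, BB#)
  ε-move, top B: go to s3, push ε → (s3, aaaa, B#)
  read a, top B: go to s0, push BB → (s0, aaa, BB#)
  read a, top B: go to s2, push ε → (s2, aa, B#)
  read a, top B: go to s1, push ε → (s1, a, #)
  read a, top #: go to s0, push ε → (s0, ε, ε)
All input consumed in state s0 with stack ε.

ε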